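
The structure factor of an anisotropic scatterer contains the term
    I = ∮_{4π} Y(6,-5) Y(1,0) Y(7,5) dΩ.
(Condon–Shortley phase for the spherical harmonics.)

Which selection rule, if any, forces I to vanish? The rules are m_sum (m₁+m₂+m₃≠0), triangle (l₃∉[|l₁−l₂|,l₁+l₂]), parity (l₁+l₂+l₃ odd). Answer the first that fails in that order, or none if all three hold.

m₁+m₂+m₃ = -5 + 0 + 5 = 0  ✓
triangle: |6−1|=5 ≤ l₃=7 ≤ 6+1=7  ✓
parity: l₁+l₂+l₃ = 14 is even  ✓

none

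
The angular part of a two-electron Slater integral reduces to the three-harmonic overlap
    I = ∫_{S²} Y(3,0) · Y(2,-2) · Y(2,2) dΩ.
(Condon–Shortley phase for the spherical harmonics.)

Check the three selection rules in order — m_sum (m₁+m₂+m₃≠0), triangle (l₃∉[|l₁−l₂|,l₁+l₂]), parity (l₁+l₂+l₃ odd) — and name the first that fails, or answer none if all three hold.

m₁+m₂+m₃ = 0 − 2 + 2 = 0  ✓
triangle: |3−2|=1 ≤ l₃=2 ≤ 3+2=5  ✓
parity: l₁+l₂+l₃ = 7 is odd  ✗

parity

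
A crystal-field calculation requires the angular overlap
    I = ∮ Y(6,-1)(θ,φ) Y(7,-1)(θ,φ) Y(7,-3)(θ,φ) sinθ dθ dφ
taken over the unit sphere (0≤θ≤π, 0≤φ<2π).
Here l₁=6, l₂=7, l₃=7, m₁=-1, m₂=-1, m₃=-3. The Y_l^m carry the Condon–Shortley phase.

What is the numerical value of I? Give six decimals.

-1 − 1 − 3 = -5 ≠ 0: azimuthal integral kills it; I = 0

0.000000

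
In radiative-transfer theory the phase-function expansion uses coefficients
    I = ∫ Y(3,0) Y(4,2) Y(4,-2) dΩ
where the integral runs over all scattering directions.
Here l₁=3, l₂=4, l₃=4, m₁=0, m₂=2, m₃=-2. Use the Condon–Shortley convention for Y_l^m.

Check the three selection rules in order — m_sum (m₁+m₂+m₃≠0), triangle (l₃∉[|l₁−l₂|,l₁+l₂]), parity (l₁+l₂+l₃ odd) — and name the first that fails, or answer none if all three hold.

m₁+m₂+m₃ = 0 + 2 − 2 = 0  ✓
triangle: |3−4|=1 ≤ l₃=4 ≤ 3+4=7  ✓
parity: l₁+l₂+l₃ = 11 is odd  ✗

parity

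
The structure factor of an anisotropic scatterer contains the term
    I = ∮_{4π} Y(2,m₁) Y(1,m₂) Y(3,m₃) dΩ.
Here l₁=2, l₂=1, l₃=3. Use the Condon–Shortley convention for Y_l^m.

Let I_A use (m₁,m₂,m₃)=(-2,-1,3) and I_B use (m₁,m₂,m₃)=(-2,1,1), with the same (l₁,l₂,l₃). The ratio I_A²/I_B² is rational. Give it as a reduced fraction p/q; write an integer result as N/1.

Shared (l₁,l₂,l₃)=(2,1,3): N and (l;000)² cancel in I_A²/I_B².
A: Δ = 0!·4!·2!/7! = 1/105; Racah Σ t=0..0: t=0:+1/48 = 1/48; ⇒ 3j(2 1 3; -2 -1 3)² = 1/7, sgn +1
B: Δ = 0!·4!·2!/7! = 1/105; Racah Σ t=0..0: t=0:+1/48 = 1/48; ⇒ 3j(2 1 3; -2 1 1)² = 1/105, sgn +1
I_A²/I_B² = (1/7)/(1/105) = 15/1

15/1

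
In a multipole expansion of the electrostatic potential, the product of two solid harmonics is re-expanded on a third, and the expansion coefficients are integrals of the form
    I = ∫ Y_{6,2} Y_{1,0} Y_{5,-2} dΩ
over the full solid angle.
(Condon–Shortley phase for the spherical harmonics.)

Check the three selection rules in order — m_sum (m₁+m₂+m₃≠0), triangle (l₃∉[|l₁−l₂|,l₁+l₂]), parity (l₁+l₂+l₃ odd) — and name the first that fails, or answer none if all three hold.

none

azimuthal sum: 2 + 0 − 2 = 0  ✓
5 ≤ 5 ≤ 7 (triangle on l)  ✓
L = 6 + 1 + 5 = 12 (even)  ✓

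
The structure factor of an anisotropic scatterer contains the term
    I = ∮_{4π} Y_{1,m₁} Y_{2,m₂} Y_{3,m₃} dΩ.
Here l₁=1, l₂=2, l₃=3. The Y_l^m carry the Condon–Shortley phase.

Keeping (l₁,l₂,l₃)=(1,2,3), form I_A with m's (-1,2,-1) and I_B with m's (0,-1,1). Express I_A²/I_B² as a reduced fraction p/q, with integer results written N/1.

1/8

l's match ⇒ only the (l;m) 3-j factors differ between A and B.
A: triangle coeff Δ(1,2,3) = 1/105; Σ_t [0,0]: t=0:+1/48 = 1/48; (3j)²=1/105 [(1 2 3; -1 2 -1)], sign=+1
B: triangle coeff Δ(1,2,3) = 1/105; Σ_t [0,0]: t=0:+1/6 = 1/6; (3j)²=8/105 [(1 2 3; 0 -1 1)], sign=+1
I_A²/I_B² = (1/105)/(8/105) = 1/8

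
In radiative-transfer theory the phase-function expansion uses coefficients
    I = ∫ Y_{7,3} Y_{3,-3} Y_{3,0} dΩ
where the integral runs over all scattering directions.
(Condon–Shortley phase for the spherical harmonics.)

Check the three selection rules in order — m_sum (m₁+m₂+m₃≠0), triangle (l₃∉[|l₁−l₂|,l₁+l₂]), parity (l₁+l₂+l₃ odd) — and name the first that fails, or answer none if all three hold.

triangle

m₁+m₂+m₃ = 3 − 3 + 0 = 0  ✓
triangle: |7−3|=4 ≤ l₃=3 ≤ 7+3=10  ✗
parity: l₁+l₂+l₃ = 13 is odd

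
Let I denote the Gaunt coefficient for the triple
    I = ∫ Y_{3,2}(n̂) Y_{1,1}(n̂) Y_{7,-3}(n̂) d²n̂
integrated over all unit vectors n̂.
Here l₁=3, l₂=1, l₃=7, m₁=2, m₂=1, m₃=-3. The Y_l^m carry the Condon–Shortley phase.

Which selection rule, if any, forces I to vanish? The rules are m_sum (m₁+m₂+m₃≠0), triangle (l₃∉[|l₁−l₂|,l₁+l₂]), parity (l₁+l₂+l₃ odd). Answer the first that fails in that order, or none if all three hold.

m₁+m₂+m₃ = 2 + 1 − 3 = 0  ✓
triangle: |3−1|=2 ≤ l₃=7 ≤ 3+1=4  ✗
parity: l₁+l₂+l₃ = 11 is odd

triangle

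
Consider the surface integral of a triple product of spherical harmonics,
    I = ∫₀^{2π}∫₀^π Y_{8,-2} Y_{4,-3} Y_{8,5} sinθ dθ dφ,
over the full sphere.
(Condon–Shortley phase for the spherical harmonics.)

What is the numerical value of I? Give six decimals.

0.153303

Rules hold: Σm=0, L=20 even, 4≤8≤12.
N = 17·9·17 = 2601
Δ = 4!·12!·4!/21! = 1/185175900
Racah Σ t=0..4: t=0:+1/557383680 t=1:−1/21772800 t=2:+1/8294400 t=3:−1/21772800 t=4:+1/557383680 = 1/30965760
⇒ 3j(8 4 8; 0 0 0)² = 36/4199, sgn +1
Racah Σ t=0..1: t=0:+1/1045094400 t=1:−1/313528320 = -1/447897600
⇒ 3j(8 4 8; -2 -3 5)² = 77/5814, sgn +1
4πI² = N·(3j₀)²·(3jₘ)² = 1386/4693
I = +1·√(0.295333/4π) = 0.15330327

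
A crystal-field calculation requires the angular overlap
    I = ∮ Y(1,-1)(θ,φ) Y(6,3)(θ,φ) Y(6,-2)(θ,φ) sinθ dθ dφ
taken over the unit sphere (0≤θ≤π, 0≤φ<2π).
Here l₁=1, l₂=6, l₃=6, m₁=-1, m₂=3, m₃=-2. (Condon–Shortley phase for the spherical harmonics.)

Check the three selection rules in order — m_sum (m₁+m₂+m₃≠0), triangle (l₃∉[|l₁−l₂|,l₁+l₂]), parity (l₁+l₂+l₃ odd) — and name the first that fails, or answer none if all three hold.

azimuthal sum: -1 + 3 − 2 = 0  ✓
5 ≤ 6 ≤ 7 (triangle on l)  ✓
L = 1 + 6 + 6 = 13 (odd)  ✗

parity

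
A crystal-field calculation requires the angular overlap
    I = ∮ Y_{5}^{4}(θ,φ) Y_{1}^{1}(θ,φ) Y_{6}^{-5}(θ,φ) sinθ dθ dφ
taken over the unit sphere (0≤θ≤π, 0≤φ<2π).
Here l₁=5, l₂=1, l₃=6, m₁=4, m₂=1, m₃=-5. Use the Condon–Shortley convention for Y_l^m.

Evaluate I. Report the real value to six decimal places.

-0.303018

Rules hold: Σm=0, L=12 even, 4≤6≤6.
N = 11·3·13 = 429
Δ = 0!·10!·2!/13! = 1/858
Racah Σ t=0..0: t=0:+1/14400 = 1/14400
⇒ 3j(5 1 6; 0 0 0)² = 6/143, sgn +1
Racah Σ t=0..0: t=0:+1/725760 = 1/725760
⇒ 3j(5 1 6; 4 1 -5)² = 5/78, sgn -1
4πI² = N·(3j₀)²·(3jₘ)² = 15/13
I = -1·√(1.15385/4π) = -0.30301841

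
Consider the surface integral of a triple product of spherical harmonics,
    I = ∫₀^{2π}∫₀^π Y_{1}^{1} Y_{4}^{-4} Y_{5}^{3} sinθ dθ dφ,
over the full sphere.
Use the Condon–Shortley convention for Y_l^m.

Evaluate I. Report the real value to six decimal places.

Checks pass: Σm=0; 10 even; l₃=5∈[3,5].
(2·1+1)(2·4+1)(2·5+1) = 297
Δ: 0! 2! 8! / 11! → 1/495
sum: t=0:+1/576 = 1/576
3j²(1 4 5; 0 0 0) = Δ·Π!·Σ² = 5/99  (sign -1)
sum: t=0:+1/80640 = 1/80640
3j²(1 4 5; 1 -4 3) = Δ·Π!·Σ² = 1/495  (sign +1)
combine: 4πI² = 297·5/99·1/495 = 1/33
take √, sign -1: I = -0.04910640

-0.049106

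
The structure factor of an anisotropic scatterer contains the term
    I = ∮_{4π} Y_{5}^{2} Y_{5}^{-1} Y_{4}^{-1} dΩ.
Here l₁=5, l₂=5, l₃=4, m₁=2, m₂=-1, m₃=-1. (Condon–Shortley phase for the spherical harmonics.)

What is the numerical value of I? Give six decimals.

0.128377

Checks pass: Σm=0; 14 even; l₃=4∈[0,10].
(2·5+1)(2·5+1)(2·4+1) = 1089
Δ: 6! 4! 4! / 15! → 1/3153150
sum: t=1:−1/69120 t=2:+1/1728 t=3:−1/576 t=4:+1/1728 t=5:−1/69120 = -7/11520
3j²(5 5 4; 0 0 0) = Δ·Π!·Σ² = 2/143  (sign -1)
sum: t=0:+1/103680 t=1:−1/2880 t=2:+1/1152 t=3:−1/5184 = 7/20736
3j²(5 5 4; 2 -1 -1) = Δ·Π!·Σ² = 35/2574  (sign -1)
combine: 4πI² = 1089·2/143·35/2574 = 35/169
take √, sign +1: I = 0.12837656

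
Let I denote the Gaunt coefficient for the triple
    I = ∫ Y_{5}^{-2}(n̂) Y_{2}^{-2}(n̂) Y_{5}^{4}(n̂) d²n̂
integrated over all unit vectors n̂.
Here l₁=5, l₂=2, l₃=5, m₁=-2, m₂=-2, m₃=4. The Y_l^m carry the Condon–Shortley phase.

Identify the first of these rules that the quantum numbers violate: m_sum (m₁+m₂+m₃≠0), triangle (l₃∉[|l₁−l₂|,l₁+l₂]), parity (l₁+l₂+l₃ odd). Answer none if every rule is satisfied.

m₁+m₂+m₃ = -2 − 2 + 4 = 0  ✓
triangle: |5−2|=3 ≤ l₃=5 ≤ 5+2=7  ✓
parity: l₁+l₂+l₃ = 12 is even  ✓

none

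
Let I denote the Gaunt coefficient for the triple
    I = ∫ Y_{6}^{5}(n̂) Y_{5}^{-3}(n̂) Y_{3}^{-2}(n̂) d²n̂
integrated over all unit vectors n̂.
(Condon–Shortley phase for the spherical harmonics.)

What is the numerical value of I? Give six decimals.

-0.169016

Rules hold: Σm=0, L=14 even, 1≤3≤11.
N = 13·11·7 = 1001
Δ = 8!·4!·2!/15! = 1/675675
Racah Σ t=3..5: t=3:−1/8640 t=4:+1/2304 t=5:−1/8640 = 7/34560
⇒ 3j(6 5 3; 0 0 0)² = 7/429, sgn -1
Racah Σ t=0..1: t=0:+1/483840 t=1:−1/120960 = -1/161280
⇒ 3j(6 5 3; 5 -3 -2)² = 2/91, sgn +1
4πI² = N·(3j₀)²·(3jₘ)² = 14/39
I = -1·√(0.358974/4π) = -0.16901560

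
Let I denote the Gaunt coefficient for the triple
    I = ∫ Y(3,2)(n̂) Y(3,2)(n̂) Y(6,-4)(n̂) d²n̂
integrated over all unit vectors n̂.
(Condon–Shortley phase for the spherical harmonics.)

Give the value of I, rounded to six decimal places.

Checks pass: Σm=0; 12 even; l₃=6∈[0,6].
(2·3+1)(2·3+1)(2·6+1) = 637
Δ: 0! 6! 6! / 13! → 1/12012
sum: t=0:+1/1296 = 1/1296
3j²(3 3 6; 0 0 0) = Δ·Π!·Σ² = 100/3003  (sign +1)
sum: t=0:+1/14400 = 1/14400
3j²(3 3 6; 2 2 -4) = Δ·Π!·Σ² = 6/143  (sign +1)
combine: 4πI² = 637·100/3003·6/143 = 1400/1573
take √, sign +1: I = 0.26613055

0.266131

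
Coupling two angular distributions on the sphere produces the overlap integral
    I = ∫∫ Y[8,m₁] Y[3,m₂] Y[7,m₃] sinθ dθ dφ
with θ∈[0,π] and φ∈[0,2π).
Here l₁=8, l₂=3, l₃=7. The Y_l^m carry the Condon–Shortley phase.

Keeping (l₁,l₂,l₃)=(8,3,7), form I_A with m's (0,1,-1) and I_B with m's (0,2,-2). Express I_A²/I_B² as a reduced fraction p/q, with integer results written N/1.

3/605

Same 8,3,7: normalisation and zero-m 3j drop out of the ratio.
A: Δ: 4! 12! 2! / 19! → 1/5290740; sum: t=2:+1/4147200 t=3:−1/3628800 t=4:+1/46448640 = -1/77414400; 3j²(8 3 7; 0 1 -1) = Δ·Π!·Σ² = 3/41990  (sign -1)
B: Δ: 4! 12! 2! / 19! → 1/5290740; sum: t=3:−1/7257600 t=4:+1/23224320 = -11/116121600; 3j²(8 3 7; 0 2 -2) = Δ·Π!·Σ² = 121/8398  (sign +1)
I_A²/I_B² = (3/41990)/(121/8398) = 3/605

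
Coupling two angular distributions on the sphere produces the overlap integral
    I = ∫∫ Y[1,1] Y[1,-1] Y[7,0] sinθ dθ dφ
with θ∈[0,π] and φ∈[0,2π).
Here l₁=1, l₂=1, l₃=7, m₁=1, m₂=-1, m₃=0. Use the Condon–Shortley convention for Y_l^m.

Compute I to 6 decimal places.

0.000000

|1−1|≤7≤1+1 violated ⇒ I = 0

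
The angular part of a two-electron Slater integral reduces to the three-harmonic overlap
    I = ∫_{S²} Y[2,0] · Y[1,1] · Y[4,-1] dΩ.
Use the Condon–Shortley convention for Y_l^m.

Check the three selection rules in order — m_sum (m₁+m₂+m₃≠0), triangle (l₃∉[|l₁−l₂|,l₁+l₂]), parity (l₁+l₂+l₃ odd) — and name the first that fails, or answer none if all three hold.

Σmᵢ = 0  ✓
l₃∈[|l₁−l₂|,l₁+l₂]=[1,3], have l₃=4  ✗
Σlᵢ = 7 ⇒ odd

triangle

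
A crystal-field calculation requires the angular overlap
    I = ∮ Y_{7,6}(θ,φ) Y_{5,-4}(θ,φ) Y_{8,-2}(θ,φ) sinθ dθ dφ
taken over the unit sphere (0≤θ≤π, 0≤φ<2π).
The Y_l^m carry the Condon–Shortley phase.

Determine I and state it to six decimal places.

0.100271

Checks pass: Σm=0; 20 even; l₃=8∈[2,12].
(2·7+1)(2·5+1)(2·8+1) = 2805
Δ: 4! 10! 6! / 21! → 1/814773960
sum: t=0:+1/87091200 t=1:−1/4976640 t=2:+1/2073600 t=3:−1/4976640 t=4:+1/87091200 = 1/9676800
3j²(7 5 8; 0 0 0) = Δ·Π!·Σ² = 360/46189  (sign +1)
sum: t=0:+1/1045094400 t=1:−1/15676416000 = 1/1119744000
3j²(7 5 8; 6 -4 -2) = Δ·Π!·Σ² = 28/4845  (sign +1)
combine: 4πI² = 2805·360/46189·28/4845 = 10080/79781
take √, sign +1: I = 0.10027106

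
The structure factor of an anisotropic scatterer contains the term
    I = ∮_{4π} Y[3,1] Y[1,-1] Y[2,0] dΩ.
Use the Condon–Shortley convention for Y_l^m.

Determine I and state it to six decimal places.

-0.202301

m-sum 0 ✓  L=6 even ✓  2≤2≤4 ✓
Π(2lᵢ+1) = 7×3×5 = 105
triangle coeff Δ(3,1,2) = 1/105
Σ_t [1,1]: t=1:−1/4 = -1/4
(3j)²=3/35 [(3 1 2; 0 0 0)], sign=-1
Σ_t [0,0]: t=0:+1/8 = 1/8
(3j)²=2/35 [(3 1 2; 1 -1 0)], sign=+1
⇒ 4πI² = 18/35
I = (-1)√(18/35/(4π)) = -0.20230066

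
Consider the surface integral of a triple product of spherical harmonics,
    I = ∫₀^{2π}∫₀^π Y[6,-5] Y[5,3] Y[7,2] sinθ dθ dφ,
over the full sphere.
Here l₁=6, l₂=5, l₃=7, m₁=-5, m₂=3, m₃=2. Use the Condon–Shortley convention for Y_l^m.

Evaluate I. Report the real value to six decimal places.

m-sum 0 ✓  L=18 even ✓  1≤7≤11 ✓
Π(2lᵢ+1) = 13×11×15 = 2145
triangle coeff Δ(6,5,7) = 1/174594420
Σ_t [0,4]: t=0:+1/4147200 t=1:−1/207360 t=2:+1/82944 t=3:−1/207360 t=4:+1/4147200 = 1/345600
(3j)²=420/46189 [(6 5 7; 0 0 0)], sign=-1
Σ_t [3,4]: t=3:−1/29030400 t=4:+1/5806080 = 1/7257600
(3j)²=64/4199 [(6 5 7; -5 3 2)], sign=-1
⇒ 4πI² = 403200/1356277
I = (+1)√(403200/1356277/(4π)) = 0.15380878

0.153809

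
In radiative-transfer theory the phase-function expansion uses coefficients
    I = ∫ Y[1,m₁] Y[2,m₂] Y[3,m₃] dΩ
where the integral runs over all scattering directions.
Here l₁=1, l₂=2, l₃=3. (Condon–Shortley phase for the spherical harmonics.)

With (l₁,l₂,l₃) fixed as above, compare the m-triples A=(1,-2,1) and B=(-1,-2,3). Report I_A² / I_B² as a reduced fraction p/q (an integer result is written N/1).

l's match ⇒ only the (l;m) 3-j factors differ between A and B.
A: triangle coeff Δ(1,2,3) = 1/105; Σ_t [0,0]: t=0:+1/48 = 1/48; (3j)²=1/105 [(1 2 3; 1 -2 1)], sign=+1
B: triangle coeff Δ(1,2,3) = 1/105; Σ_t [0,0]: t=0:+1/48 = 1/48; (3j)²=1/7 [(1 2 3; -1 -2 3)], sign=+1
I_A²/I_B² = (1/105)/(1/7) = 1/15

1/15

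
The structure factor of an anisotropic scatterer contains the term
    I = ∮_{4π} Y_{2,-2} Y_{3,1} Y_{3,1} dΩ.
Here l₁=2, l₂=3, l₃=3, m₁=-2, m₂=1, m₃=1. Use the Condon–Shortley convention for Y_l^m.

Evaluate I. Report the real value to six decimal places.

0.206013

m-sum 0 ✓  L=8 even ✓  1≤3≤5 ✓
Π(2lᵢ+1) = 5×7×7 = 245
triangle coeff Δ(2,3,3) = 1/3780
Σ_t [0,2]: t=0:+1/24 t=1:−1/4 t=2:+1/24 = -1/6
(3j)²=4/105 [(2 3 3; 0 0 0)], sign=+1
Σ_t [2,2]: t=2:+1/16 = 1/16
(3j)²=2/35 [(2 3 3; -2 1 1)], sign=+1
⇒ 4πI² = 8/15
I = (+1)√(8/15/(4π)) = 0.20601291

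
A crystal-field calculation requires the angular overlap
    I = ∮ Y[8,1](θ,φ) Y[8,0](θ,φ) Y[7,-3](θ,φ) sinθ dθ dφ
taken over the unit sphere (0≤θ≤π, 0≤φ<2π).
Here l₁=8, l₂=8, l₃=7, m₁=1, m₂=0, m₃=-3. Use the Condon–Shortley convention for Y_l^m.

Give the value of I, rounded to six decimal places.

m-sum = 1 + 0 − 3 = -2 ≠ 0 ⇒ I = 0

0.000000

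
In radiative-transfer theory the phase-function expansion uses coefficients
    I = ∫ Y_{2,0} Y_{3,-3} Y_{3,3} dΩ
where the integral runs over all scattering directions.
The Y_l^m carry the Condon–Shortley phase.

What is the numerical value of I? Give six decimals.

m-sum 0 ✓  L=8 even ✓  1≤3≤5 ✓
Π(2lᵢ+1) = 5×7×7 = 245
triangle coeff Δ(2,3,3) = 1/3780
Σ_t [0,2]: t=0:+1/24 t=1:−1/4 t=2:+1/24 = -1/6
(3j)²=4/105 [(2 3 3; 0 0 0)], sign=+1
Σ_t [0,0]: t=0:+1/96 = 1/96
(3j)²=5/84 [(2 3 3; 0 -3 3)], sign=+1
⇒ 4πI² = 5/9
I = (+1)√(5/9/(4π)) = 0.21026104

0.210261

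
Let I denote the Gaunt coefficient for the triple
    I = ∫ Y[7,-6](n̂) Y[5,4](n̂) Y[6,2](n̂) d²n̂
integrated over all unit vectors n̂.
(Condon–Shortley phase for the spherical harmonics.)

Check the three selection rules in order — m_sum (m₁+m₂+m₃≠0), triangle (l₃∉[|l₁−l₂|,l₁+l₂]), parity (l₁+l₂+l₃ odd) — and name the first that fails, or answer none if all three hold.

none

Σmᵢ = 0  ✓
l₃∈[|l₁−l₂|,l₁+l₂]=[2,12], have l₃=6  ✓
Σlᵢ = 18 ⇒ even  ✓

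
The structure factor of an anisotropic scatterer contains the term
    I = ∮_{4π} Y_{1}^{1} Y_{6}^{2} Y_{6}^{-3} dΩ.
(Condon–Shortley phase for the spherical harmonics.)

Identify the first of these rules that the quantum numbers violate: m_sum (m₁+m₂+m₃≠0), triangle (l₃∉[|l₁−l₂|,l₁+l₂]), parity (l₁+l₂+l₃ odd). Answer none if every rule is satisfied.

Σmᵢ = 0  ✓
l₃∈[|l₁−l₂|,l₁+l₂]=[5,7], have l₃=6  ✓
Σlᵢ = 13 ⇒ odd  ✗

parity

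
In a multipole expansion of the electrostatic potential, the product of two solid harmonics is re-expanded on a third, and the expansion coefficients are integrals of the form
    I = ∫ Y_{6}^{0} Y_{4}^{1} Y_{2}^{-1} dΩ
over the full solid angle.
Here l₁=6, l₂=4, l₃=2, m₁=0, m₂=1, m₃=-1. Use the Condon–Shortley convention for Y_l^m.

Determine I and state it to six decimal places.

Checks pass: Σm=0; 12 even; l₃=2∈[2,10].
(2·6+1)(2·4+1)(2·2+1) = 585
Δ: 8! 4! 0! / 13! → 1/6435
sum: t=4:+1/2304 = 1/2304
3j²(6 4 2; 0 0 0) = Δ·Π!·Σ² = 5/143  (sign +1)
sum: t=5:−1/4320 = -1/4320
3j²(6 4 2; 0 1 -1) = Δ·Π!·Σ² = 8/429  (sign +1)
combine: 4πI² = 585·5/143·8/429 = 600/1573
take √, sign +1: I = 0.17422334

0.174223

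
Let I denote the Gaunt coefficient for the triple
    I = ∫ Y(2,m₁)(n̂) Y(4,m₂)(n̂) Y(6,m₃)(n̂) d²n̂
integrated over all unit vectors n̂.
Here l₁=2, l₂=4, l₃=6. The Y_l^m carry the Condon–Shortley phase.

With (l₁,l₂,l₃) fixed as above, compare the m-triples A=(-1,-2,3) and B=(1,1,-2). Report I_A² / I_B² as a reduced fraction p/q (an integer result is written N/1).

Shared (l₁,l₂,l₃)=(2,4,6): N and (l;000)² cancel in I_A²/I_B².
A: Δ = 0!·4!·8!/13! = 1/6435; Racah Σ t=0..0: t=0:+1/8640 = 1/8640; ⇒ 3j(2 4 6; -1 -2 3)² = 28/715, sgn -1
B: Δ = 0!·4!·8!/13! = 1/6435; Racah Σ t=0..0: t=0:+1/4320 = 1/4320; ⇒ 3j(2 4 6; 1 1 -2)² = 224/6435, sgn +1
I_A²/I_B² = (28/715)/(224/6435) = 9/8

9/8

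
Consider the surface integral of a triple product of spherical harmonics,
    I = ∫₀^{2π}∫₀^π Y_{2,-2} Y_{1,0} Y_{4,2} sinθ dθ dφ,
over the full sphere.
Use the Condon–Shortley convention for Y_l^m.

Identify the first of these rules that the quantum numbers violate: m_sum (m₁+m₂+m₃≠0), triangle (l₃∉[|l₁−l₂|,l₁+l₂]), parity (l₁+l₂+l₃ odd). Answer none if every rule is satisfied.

triangle

azimuthal sum: -2 + 0 + 2 = 0  ✓
1 ≤ 4 ≤ 3 (triangle on l)  ✗
L = 2 + 1 + 4 = 7 (odd)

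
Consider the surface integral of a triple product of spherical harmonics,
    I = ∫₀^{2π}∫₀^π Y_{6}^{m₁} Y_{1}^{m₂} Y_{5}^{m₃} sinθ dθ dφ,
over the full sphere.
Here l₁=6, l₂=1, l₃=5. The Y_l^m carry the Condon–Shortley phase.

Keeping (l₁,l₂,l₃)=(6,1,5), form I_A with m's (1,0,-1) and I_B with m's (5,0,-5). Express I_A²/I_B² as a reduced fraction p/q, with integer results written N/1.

35/11

l's match ⇒ only the (l;m) 3-j factors differ between A and B.
A: triangle coeff Δ(6,1,5) = 1/858; Σ_t [1,1]: t=1:−1/17280 = -1/17280; (3j)²=35/858 [(6 1 5; 1 0 -1)], sign=-1
B: triangle coeff Δ(6,1,5) = 1/858; Σ_t [1,1]: t=1:−1/3628800 = -1/3628800; (3j)²=1/78 [(6 1 5; 5 0 -5)], sign=-1
I_A²/I_B² = (35/858)/(1/78) = 35/11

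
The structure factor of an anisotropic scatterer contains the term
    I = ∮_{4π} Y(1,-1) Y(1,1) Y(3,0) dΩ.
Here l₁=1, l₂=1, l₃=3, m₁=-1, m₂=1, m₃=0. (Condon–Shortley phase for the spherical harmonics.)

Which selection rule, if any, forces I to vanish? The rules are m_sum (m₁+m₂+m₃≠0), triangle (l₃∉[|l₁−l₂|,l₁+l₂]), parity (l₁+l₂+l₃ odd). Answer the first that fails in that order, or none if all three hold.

triangle

m₁+m₂+m₃ = -1 + 1 + 0 = 0  ✓
triangle: |1−1|=0 ≤ l₃=3 ≤ 1+1=2  ✗
parity: l₁+l₂+l₃ = 5 is odd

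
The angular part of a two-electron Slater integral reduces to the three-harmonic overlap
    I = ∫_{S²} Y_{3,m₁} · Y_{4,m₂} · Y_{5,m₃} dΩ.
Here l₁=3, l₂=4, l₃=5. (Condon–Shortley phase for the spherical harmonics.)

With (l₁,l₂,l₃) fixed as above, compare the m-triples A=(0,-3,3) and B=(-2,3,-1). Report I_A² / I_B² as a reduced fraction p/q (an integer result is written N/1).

252/605

l's match ⇒ only the (l;m) 3-j factors differ between A and B.
A: triangle coeff Δ(3,4,5) = 1/180180; Σ_t [0,1]: t=0:+1/1440 t=1:−1/2880 = 1/2880; (3j)²=7/715 [(3 4 5; 0 -3 3)], sign=+1
B: triangle coeff Δ(3,4,5) = 1/180180; Σ_t [1,2]: t=1:−1/17280 t=2:+1/1440 = 11/17280; (3j)²=11/468 [(3 4 5; -2 3 -1)], sign=+1
I_A²/I_B² = (7/715)/(11/468) = 252/605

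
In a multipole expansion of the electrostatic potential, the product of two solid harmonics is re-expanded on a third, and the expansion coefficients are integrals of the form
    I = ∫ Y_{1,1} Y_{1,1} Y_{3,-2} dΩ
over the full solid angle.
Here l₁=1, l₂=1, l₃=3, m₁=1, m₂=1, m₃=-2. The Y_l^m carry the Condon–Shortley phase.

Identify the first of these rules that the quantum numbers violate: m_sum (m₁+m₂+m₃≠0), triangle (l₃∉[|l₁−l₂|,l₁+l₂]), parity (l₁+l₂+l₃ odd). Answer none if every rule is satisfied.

Σmᵢ = 0  ✓
l₃∈[|l₁−l₂|,l₁+l₂]=[0,2], have l₃=3  ✗
Σlᵢ = 5 ⇒ odd

triangle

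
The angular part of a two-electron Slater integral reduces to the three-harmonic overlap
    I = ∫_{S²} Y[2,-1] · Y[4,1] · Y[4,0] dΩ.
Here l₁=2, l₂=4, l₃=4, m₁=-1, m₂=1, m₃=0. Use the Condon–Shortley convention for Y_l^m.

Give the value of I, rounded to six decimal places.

-0.044869

Rules hold: Σm=0, L=10 even, 2≤4≤6.
N = 5·9·9 = 405
Δ = 2!·2!·6!/11! = 1/13860
Racah Σ t=0..2: t=0:+1/192 t=1:−1/36 t=2:+1/192 = -5/288
⇒ 3j(2 4 4; 0 0 0)² = 20/693, sgn -1
Racah Σ t=1..2: t=1:−1/96 t=2:+1/72 = 1/288
⇒ 3j(2 4 4; -1 1 0)² = 1/462, sgn +1
4πI² = N·(3j₀)²·(3jₘ)² = 150/5929
I = -1·√(0.0252994/4π) = -0.04486937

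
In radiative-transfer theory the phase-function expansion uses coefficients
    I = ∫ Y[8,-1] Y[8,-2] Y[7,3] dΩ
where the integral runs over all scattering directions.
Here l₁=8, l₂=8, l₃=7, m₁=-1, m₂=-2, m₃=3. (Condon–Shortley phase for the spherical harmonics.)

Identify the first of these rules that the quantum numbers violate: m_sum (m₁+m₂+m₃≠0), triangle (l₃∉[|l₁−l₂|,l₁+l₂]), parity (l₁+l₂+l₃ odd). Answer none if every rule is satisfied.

parity

azimuthal sum: -1 − 2 + 3 = 0  ✓
0 ≤ 7 ≤ 16 (triangle on l)  ✓
L = 8 + 8 + 7 = 23 (odd)  ✗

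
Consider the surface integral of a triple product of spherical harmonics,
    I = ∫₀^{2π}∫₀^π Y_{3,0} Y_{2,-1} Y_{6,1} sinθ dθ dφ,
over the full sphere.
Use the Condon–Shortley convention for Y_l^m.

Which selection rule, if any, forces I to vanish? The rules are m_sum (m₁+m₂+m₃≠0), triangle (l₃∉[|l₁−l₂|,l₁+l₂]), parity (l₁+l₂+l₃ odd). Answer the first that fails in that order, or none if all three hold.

triangle

Σmᵢ = 0  ✓
l₃∈[|l₁−l₂|,l₁+l₂]=[1,5], have l₃=6  ✗
Σlᵢ = 11 ⇒ odd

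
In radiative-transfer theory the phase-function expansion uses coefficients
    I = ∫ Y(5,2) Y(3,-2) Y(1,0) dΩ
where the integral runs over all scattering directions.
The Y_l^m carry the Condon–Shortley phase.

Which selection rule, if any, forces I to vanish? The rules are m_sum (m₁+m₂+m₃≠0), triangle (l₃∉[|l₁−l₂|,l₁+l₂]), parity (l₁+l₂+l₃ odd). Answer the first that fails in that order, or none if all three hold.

triangle

m₁+m₂+m₃ = 2 − 2 + 0 = 0  ✓
triangle: |5−3|=2 ≤ l₃=1 ≤ 5+3=8  ✗
parity: l₁+l₂+l₃ = 9 is odd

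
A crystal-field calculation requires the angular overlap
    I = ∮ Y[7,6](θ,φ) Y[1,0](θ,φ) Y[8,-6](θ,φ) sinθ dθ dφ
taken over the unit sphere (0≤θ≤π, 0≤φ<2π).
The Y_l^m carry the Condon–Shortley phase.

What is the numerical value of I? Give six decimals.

0.161907

m-sum 0 ✓  L=16 even ✓  6≤8≤8 ✓
Π(2lᵢ+1) = 15×3×17 = 765
triangle coeff Δ(7,1,8) = 1/2040
Σ_t [0,0]: t=0:+1/25401600 = 1/25401600
(3j)²=8/255 [(7 1 8; 0 0 0)], sign=+1
Σ_t [0,0]: t=0:+1/6227020800 = 1/6227020800
(3j)²=7/510 [(7 1 8; 6 0 -6)], sign=+1
⇒ 4πI² = 28/85
I = (+1)√(28/85/(4π)) = 0.16190663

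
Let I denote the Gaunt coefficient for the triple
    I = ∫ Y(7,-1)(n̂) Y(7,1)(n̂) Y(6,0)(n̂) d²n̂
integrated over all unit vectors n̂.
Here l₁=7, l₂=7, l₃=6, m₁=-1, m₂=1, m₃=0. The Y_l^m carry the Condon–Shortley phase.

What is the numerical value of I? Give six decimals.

-0.068814

Checks pass: Σm=0; 20 even; l₃=6∈[0,14].
(2·7+1)(2·7+1)(2·6+1) = 2925
Δ: 8! 6! 6! / 21! → 1/2444321880
sum: t=1:−1/2612736000 t=2:+1/20736000 t=3:−1/1658880 t=4:+1/746496 t=5:−1/1658880 t=6:+1/20736000 t=7:−1/2612736000 = 1/4354560
3j²(7 7 6; 0 0 0) = Δ·Π!·Σ² = 1000/138567  (sign +1)
sum: t=2:+1/746496000 t=3:−1/10368000 t=4:+1/1327104 t=5:−1/933120 t=6:+1/3317760 t=7:−1/72576000 t=8:+1/20901888000 = -1/7962624
3j²(7 7 6; -1 1 0) = Δ·Π!·Σ² = 3125/1108536  (sign -1)
combine: 4πI² = 2925·1000/138567·3125/1108536 = 9765625/164109517
take √, sign -1: I = -0.06881422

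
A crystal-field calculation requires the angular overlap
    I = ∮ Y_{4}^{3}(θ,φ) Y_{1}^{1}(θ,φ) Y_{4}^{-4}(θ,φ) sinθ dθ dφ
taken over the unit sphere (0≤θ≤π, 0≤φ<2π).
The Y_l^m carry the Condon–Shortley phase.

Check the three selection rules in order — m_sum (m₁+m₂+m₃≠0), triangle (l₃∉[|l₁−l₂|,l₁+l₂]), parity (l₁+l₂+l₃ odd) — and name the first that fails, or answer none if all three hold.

parity

azimuthal sum: 3 + 1 − 4 = 0  ✓
3 ≤ 4 ≤ 5 (triangle on l)  ✓
L = 4 + 1 + 4 = 9 (odd)  ✗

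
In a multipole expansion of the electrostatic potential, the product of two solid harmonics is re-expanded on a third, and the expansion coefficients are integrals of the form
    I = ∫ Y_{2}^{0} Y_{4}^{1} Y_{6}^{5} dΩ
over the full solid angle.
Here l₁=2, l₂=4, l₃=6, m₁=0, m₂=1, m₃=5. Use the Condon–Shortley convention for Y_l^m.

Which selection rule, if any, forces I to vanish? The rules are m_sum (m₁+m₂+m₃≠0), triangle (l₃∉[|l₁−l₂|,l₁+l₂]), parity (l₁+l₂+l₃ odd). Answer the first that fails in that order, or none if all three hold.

m_sum

Σmᵢ = 6  ✗
l₃∈[|l₁−l₂|,l₁+l₂]=[2,6], have l₃=6
Σlᵢ = 12 ⇒ even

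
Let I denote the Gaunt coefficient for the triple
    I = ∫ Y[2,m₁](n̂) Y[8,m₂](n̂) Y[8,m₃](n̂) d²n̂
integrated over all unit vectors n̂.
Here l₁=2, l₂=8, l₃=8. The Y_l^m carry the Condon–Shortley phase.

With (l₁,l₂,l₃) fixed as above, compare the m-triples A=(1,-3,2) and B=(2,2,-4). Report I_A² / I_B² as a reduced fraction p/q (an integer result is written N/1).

l's match ⇒ only the (l;m) 3-j factors differ between A and B.
A: triangle coeff Δ(2,8,8) = 1/348840; Σ_t [0,1]: t=0:+1/87091200 t=1:−1/174182400 = 1/174182400; (3j)²=55/7752 [(2 8 8; 1 -3 2)], sign=+1
B: triangle coeff Δ(2,8,8) = 1/348840; Σ_t [0,0]: t=0:+1/348364800 = 1/348364800; (3j)²=11/646 [(2 8 8; 2 2 -4)], sign=+1
I_A²/I_B² = (55/7752)/(11/646) = 5/12

5/12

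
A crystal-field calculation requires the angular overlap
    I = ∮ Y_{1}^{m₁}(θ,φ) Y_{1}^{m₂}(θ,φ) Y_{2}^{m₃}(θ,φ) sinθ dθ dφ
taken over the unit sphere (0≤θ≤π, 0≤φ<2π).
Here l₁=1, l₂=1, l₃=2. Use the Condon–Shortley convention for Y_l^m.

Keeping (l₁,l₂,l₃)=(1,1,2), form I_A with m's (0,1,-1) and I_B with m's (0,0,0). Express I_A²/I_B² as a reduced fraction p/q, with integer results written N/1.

3/4

Shared (l₁,l₂,l₃)=(1,1,2): N and (l;000)² cancel in I_A²/I_B².
A: Δ = 0!·2!·2!/5! = 1/30; Racah Σ t=0..0: t=0:+1/2 = 1/2; ⇒ 3j(1 1 2; 0 1 -1)² = 1/10, sgn -1
B: Δ = 0!·2!·2!/5! = 1/30; Racah Σ t=0..0: t=0:+1/1 = 1/1; ⇒ 3j(1 1 2; 0 0 0)² = 2/15, sgn +1
I_A²/I_B² = (1/10)/(2/15) = 3/4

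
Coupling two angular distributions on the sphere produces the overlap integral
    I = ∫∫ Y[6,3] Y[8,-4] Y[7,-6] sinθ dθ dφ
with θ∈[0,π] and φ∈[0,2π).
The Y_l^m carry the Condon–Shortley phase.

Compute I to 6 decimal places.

0.000000

m-sum = 3 − 4 − 6 = -7 ≠ 0 ⇒ I = 0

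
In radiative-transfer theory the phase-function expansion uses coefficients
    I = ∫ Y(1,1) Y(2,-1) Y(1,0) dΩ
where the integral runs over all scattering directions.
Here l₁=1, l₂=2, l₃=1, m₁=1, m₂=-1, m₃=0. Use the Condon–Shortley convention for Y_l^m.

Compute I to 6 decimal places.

Checks pass: Σm=0; 4 even; l₃=1∈[1,3].
(2·1+1)(2·2+1)(2·1+1) = 45
Δ: 2! 0! 2! / 5! → 1/30
sum: t=1:−1/1 = -1/1
3j²(1 2 1; 0 0 0) = Δ·Π!·Σ² = 2/15  (sign +1)
sum: t=0:+1/2 = 1/2
3j²(1 2 1; 1 -1 0) = Δ·Π!·Σ² = 1/10  (sign -1)
combine: 4πI² = 45·2/15·1/10 = 3/5
take √, sign -1: I = -0.21850969

-0.218510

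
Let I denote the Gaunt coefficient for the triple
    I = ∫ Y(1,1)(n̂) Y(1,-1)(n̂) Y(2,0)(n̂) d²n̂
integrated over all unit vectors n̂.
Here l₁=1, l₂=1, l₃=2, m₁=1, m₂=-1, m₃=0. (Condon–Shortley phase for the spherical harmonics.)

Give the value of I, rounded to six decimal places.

Rules hold: Σm=0, L=4 even, 0≤2≤2.
N = 3·3·5 = 45
Δ = 0!·2!·2!/5! = 1/30
Racah Σ t=0..0: t=0:+1/1 = 1/1
⇒ 3j(1 1 2; 0 0 0)² = 2/15, sgn +1
Racah Σ t=0..0: t=0:+1/4 = 1/4
⇒ 3j(1 1 2; 1 -1 0)² = 1/30, sgn +1
4πI² = N·(3j₀)²·(3jₘ)² = 1/5
I = +1·√(0.2/4π) = 0.12615663

0.126157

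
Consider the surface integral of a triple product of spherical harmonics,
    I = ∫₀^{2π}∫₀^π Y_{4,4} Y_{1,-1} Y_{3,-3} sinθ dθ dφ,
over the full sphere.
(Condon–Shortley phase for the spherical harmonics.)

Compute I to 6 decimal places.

Rules hold: Σm=0, L=8 even, 3≤3≤5.
N = 9·3·7 = 189
Δ = 2!·6!·0!/9! = 1/252
Racah Σ t=1..1: t=1:−1/36 = -1/36
⇒ 3j(4 1 3; 0 0 0)² = 4/63, sgn +1
Racah Σ t=0..0: t=0:+1/1440 = 1/1440
⇒ 3j(4 1 3; 4 -1 -3)² = 1/9, sgn +1
4πI² = N·(3j₀)²·(3jₘ)² = 4/3
I = +1·√(1.33333/4π) = 0.32573501

0.325735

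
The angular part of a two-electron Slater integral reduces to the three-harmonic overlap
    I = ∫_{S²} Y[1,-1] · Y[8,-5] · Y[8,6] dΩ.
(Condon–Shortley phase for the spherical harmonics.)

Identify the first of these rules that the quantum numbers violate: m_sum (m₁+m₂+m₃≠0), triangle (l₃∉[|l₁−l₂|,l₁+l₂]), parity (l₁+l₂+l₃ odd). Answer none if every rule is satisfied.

azimuthal sum: -1 − 5 + 6 = 0  ✓
7 ≤ 8 ≤ 9 (triangle on l)  ✓
L = 1 + 8 + 8 = 17 (odd)  ✗

parity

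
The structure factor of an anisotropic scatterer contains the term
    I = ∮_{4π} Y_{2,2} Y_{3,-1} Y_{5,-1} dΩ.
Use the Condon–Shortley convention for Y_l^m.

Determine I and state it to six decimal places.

-0.092802

Rules hold: Σm=0, L=10 even, 1≤5≤5.
N = 5·7·11 = 385
Δ = 0!·4!·6!/11! = 1/2310
Racah Σ t=0..0: t=0:+1/144 = 1/144
⇒ 3j(2 3 5; 0 0 0)² = 10/231, sgn -1
Racah Σ t=0..0: t=0:+1/1152 = 1/1152
⇒ 3j(2 3 5; 2 -1 -1)² = 1/154, sgn +1
4πI² = N·(3j₀)²·(3jₘ)² = 25/231
I = -1·√(0.108225/4π) = -0.09280237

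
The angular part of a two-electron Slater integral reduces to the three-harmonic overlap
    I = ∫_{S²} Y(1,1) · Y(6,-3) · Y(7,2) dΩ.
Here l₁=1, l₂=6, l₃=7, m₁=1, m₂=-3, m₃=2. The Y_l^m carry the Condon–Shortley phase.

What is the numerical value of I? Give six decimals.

Rules hold: Σm=0, L=14 even, 5≤7≤7.
N = 3·13·15 = 585
Δ = 0!·2!·12!/15! = 1/1365
Racah Σ t=0..0: t=0:+1/518400 = 1/518400
⇒ 3j(1 6 7; 0 0 0)² = 7/195, sgn -1
Racah Σ t=0..0: t=0:+1/4354560 = 1/4354560
⇒ 3j(1 6 7; 1 -3 2)² = 2/273, sgn -1
4πI² = N·(3j₀)²·(3jₘ)² = 2/13
I = +1·√(0.153846/4π) = 0.11064668

0.110647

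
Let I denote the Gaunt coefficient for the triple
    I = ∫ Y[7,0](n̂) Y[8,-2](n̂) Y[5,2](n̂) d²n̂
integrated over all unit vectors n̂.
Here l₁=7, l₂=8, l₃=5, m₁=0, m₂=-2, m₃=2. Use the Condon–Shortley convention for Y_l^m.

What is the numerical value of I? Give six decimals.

-0.064970

m-sum 0 ✓  L=20 even ✓  1≤5≤15 ✓
Π(2lᵢ+1) = 15×17×11 = 2805
triangle coeff Δ(7,8,5) = 1/814773960
Σ_t [3,7]: t=3:−1/87091200 t=4:+1/4976640 t=5:−1/2073600 t=6:+1/4976640 t=7:−1/87091200 = -1/9676800
(3j)²=360/46189 [(7 8 5; 0 0 0)], sign=+1
Σ_t [3,6]: t=3:−1/26127360 t=4:+1/4976640 t=5:−1/6912000 t=6:+1/74649600 = 41/1306368000
(3j)²=1681/692835 [(7 8 5; 0 -2 2)], sign=-1
⇒ 4πI² = 605160/11408683
I = (-1)√(605160/11408683/(4π)) = -0.06496993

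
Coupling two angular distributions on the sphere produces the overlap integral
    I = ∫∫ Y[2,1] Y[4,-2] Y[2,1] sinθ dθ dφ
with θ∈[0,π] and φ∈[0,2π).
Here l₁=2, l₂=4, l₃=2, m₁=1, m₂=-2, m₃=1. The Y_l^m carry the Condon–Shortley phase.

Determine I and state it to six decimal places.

0.254875

Checks pass: Σm=0; 8 even; l₃=2∈[2,6].
(2·2+1)(2·4+1)(2·2+1) = 225
Δ: 4! 0! 4! / 9! → 1/630
sum: t=2:+1/16 = 1/16
3j²(2 4 2; 0 0 0) = Δ·Π!·Σ² = 2/35  (sign +1)
sum: t=1:−1/36 = -1/36
3j²(2 4 2; 1 -2 1) = Δ·Π!·Σ² = 4/63  (sign +1)
combine: 4πI² = 225·2/35·4/63 = 40/49
take √, sign +1: I = 0.25487487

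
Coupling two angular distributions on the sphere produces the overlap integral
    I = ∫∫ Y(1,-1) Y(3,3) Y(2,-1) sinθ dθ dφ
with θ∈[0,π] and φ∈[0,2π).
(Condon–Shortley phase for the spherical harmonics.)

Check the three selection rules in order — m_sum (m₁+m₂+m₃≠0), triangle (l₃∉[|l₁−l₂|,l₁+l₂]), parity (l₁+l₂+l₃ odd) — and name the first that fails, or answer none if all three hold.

m_sum

m₁+m₂+m₃ = -1 + 3 − 1 = 1  ✗
triangle: |1−3|=2 ≤ l₃=2 ≤ 1+3=4
parity: l₁+l₂+l₃ = 6 is even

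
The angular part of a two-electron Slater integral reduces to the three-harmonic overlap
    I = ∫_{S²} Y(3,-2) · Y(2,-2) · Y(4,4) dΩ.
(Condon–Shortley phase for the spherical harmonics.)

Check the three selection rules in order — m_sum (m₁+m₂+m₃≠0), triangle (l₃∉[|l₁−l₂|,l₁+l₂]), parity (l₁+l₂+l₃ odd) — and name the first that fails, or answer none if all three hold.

parity

m₁+m₂+m₃ = -2 − 2 + 4 = 0  ✓
triangle: |3−2|=1 ≤ l₃=4 ≤ 3+2=5  ✓
parity: l₁+l₂+l₃ = 9 is odd  ✗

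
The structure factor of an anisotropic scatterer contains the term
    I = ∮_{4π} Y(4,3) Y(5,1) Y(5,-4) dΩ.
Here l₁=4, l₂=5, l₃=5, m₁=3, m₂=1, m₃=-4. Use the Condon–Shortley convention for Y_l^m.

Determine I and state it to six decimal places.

-0.168084

Rules hold: Σm=0, L=14 even, 1≤5≤9.
N = 9·11·11 = 1089
Δ = 4!·4!·6!/15! = 1/3153150
Racah Σ t=0..4: t=0:+1/69120 t=1:−1/1728 t=2:+1/576 t=3:−1/1728 t=4:+1/69120 = 7/11520
⇒ 3j(4 5 5; 0 0 0)² = 2/143, sgn -1
Racah Σ t=0..1: t=0:+1/103680 t=1:−1/17280 = -1/20736
⇒ 3j(4 5 5; 3 1 -4)² = 10/429, sgn +1
4πI² = N·(3j₀)²·(3jₘ)² = 60/169
I = -1·√(0.35503/4π) = -0.16808437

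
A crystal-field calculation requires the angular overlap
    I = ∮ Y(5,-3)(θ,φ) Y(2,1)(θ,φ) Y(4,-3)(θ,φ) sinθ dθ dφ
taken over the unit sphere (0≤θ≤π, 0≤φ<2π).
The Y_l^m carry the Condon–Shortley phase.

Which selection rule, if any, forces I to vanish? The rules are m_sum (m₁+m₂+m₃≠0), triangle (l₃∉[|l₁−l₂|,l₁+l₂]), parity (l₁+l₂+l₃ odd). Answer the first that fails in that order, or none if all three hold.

m_sum

m₁+m₂+m₃ = -3 + 1 − 3 = -5  ✗
triangle: |5−2|=3 ≤ l₃=4 ≤ 5+2=7
parity: l₁+l₂+l₃ = 11 is odd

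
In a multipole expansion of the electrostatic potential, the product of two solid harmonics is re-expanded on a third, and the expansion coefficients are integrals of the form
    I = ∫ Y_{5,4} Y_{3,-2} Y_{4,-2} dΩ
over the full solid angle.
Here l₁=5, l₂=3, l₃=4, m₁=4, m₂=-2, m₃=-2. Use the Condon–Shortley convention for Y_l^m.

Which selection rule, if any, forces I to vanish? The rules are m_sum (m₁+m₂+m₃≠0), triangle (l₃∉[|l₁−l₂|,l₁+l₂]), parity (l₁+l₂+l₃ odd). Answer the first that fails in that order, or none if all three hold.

m₁+m₂+m₃ = 4 − 2 − 2 = 0  ✓
triangle: |5−3|=2 ≤ l₃=4 ≤ 5+3=8  ✓
parity: l₁+l₂+l₃ = 12 is even  ✓

none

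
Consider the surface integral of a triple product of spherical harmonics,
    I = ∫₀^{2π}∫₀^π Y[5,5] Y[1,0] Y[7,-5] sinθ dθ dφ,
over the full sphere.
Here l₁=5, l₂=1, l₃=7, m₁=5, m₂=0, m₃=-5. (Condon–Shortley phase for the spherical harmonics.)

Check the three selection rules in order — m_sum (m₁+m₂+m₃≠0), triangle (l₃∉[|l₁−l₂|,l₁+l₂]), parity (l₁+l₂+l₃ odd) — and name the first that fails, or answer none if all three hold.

Σmᵢ = 0  ✓
l₃∈[|l₁−l₂|,l₁+l₂]=[4,6], have l₃=7  ✗
Σlᵢ = 13 ⇒ odd

triangle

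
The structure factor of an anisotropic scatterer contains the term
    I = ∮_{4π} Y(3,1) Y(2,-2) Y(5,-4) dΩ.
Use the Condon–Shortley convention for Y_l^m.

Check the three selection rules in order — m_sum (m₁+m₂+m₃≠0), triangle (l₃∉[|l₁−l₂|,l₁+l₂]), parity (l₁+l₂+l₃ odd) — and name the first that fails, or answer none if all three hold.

azimuthal sum: 1 − 2 − 4 = -5  ✗
1 ≤ 5 ≤ 5 (triangle on l)
L = 3 + 2 + 5 = 10 (even)

m_sum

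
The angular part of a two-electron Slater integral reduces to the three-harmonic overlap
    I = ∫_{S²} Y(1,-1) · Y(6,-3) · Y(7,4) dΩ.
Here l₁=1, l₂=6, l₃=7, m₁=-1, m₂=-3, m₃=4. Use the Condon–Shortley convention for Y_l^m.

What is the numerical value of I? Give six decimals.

m-sum 0 ✓  L=14 even ✓  5≤7≤7 ✓
Π(2lᵢ+1) = 3×13×15 = 585
triangle coeff Δ(1,6,7) = 1/1365
Σ_t [0,0]: t=0:+1/518400 = 1/518400
(3j)²=7/195 [(1 6 7; 0 0 0)], sign=-1
Σ_t [0,0]: t=0:+1/4354560 = 1/4354560
(3j)²=11/273 [(1 6 7; -1 -3 4)], sign=-1
⇒ 4πI² = 11/13
I = (+1)√(11/13/(4π)) = 0.25948947

0.259489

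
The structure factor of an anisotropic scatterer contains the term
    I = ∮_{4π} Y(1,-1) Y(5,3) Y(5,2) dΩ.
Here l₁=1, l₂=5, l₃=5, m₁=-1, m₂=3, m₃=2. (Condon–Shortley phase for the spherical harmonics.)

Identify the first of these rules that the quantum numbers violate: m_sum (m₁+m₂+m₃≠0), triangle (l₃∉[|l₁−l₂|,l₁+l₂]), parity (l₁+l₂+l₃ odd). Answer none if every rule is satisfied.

Σmᵢ = 4  ✗
l₃∈[|l₁−l₂|,l₁+l₂]=[4,6], have l₃=5
Σlᵢ = 11 ⇒ odd

m_sum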